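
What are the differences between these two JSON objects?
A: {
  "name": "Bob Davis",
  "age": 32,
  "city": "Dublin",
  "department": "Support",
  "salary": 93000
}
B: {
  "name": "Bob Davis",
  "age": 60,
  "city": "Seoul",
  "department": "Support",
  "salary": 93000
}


Comparing each field (in key order):
  name: same
  age: DIFFERENT
  city: DIFFERENT
  department: same
  salary: same
Differences:
  age: 32 -> 60
  city: Dublin -> Seoul

2 field(s) changed

2 changes: age, city


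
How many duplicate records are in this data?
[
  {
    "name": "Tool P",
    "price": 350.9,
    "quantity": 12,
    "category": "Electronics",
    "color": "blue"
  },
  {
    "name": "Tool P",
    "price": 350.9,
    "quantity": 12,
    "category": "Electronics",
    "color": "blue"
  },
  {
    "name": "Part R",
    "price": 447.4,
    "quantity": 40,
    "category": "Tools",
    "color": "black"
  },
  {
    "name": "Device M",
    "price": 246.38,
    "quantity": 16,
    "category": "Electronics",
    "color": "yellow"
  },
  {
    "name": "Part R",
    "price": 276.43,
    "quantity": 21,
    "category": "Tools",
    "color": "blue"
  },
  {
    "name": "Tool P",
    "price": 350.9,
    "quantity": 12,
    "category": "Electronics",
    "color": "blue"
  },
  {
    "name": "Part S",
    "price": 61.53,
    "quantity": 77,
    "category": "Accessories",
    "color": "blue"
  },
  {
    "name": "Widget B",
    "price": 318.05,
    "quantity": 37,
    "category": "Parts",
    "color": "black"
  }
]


Checking 8 records for duplicates:

  Row 1: Tool P ($350.9, qty 12)
  Row 2: Tool P ($350.9, qty 12) <-- DUPLICATE
  Row 3: Part R ($447.4, qty 40)
  Row 4: Device M ($246.38, qty 16)
  Row 5: Part R ($276.43, qty 21)
  Row 6: Tool P ($350.9, qty 12) <-- DUPLICATE
  Row 7: Part S ($61.53, qty 77)
  Row 8: Widget B ($318.05, qty 37)

Duplicates found: 2
Unique records: 6

2 duplicates, 6 unique


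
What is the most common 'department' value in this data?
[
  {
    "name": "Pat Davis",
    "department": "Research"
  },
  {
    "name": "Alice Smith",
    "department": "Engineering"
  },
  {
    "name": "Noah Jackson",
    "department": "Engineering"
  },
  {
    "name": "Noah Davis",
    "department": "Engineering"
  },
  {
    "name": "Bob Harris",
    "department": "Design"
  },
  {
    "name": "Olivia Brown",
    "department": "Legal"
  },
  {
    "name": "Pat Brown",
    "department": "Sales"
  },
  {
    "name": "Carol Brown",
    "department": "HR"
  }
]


Counting 'department' values across 8 records:

  Engineering: 3 ###
  Research: 1 #
  Design: 1 #
  Legal: 1 #
  Sales: 1 #
  HR: 1 #

Most common: Engineering (3 times)

Engineering (3 times)


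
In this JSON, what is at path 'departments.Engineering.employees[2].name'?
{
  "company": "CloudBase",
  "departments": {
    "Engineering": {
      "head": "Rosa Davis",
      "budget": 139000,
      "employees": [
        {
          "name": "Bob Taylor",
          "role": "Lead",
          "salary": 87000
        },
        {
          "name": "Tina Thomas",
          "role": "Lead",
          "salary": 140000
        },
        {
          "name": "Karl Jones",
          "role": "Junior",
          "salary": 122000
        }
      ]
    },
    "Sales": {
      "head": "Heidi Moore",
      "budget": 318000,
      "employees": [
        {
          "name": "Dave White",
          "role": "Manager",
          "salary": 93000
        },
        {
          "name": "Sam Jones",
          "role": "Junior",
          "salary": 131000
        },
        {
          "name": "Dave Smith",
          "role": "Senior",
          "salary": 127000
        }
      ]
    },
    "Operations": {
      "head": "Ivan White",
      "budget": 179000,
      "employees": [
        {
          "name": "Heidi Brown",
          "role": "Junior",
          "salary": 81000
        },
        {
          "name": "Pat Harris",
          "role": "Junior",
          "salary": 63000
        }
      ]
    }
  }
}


Path: departments.Engineering.employees[2].name

Navigate:
  -> departments
  -> Engineering
  -> employees[2].name = 'Karl Jones'

Karl Jones


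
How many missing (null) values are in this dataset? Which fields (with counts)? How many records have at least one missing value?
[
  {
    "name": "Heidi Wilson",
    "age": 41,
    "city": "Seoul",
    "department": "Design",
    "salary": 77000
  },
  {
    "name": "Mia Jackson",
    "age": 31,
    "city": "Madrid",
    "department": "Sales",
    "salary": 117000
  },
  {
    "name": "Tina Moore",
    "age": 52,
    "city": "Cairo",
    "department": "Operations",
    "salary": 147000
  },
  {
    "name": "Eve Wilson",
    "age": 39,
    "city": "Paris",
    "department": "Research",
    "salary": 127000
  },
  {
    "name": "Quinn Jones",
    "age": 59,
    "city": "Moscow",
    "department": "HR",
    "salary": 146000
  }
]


Checking for missing (null) values in 5 records:

  Heidi Wilson: complete
  Mia Jackson: complete
  Tina Moore: complete
  Eve Wilson: complete
  Quinn Jones: complete

Per field:
  name: 0 missing
  age: 0 missing
  city: 0 missing
  department: 0 missing
  salary: 0 missing

Total missing values: 0
Records with any missing: 0

0 missing values (none); 0 incomplete records


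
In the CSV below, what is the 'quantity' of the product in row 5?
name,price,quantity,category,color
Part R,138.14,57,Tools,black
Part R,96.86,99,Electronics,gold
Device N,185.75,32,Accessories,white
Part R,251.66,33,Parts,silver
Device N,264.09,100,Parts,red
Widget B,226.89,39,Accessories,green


Query: Row 5 ('Device N'), column 'quantity'
Value: 100

100


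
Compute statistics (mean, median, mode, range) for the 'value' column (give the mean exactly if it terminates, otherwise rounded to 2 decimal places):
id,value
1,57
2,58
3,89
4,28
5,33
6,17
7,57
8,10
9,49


Data: [57, 58, 89, 28, 33, 17, 57, 10, 49]
Count: 9
Sum: 398
Mean: 398/9 ≈ 44.22 (rounded to 2 decimal places)
Sorted: [10, 17, 28, 33, 49, 57, 57, 58, 89]
Median: 49.0
Mode: 57 (2 times)
Range: 89 - 10 = 79
Min: 10, Max: 89

mean≈44.22, median=49.0, mode=57, range=79


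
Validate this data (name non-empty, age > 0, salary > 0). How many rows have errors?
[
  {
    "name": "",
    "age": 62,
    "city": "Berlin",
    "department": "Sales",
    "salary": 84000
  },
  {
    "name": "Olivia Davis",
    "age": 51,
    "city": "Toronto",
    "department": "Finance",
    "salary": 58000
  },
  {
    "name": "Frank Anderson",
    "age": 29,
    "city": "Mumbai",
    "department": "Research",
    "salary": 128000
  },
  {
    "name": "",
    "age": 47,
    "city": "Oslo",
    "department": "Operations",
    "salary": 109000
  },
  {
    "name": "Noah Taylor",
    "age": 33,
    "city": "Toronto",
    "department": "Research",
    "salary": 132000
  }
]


Validating 5 records:
Rules: name non-empty, age > 0, salary > 0

  Row 1 (???): empty name
  Row 2 (Olivia Davis): OK
  Row 3 (Frank Anderson): OK
  Row 4 (???): empty name
  Row 5 (Noah Taylor): OK

Total errors: 2

2 errors


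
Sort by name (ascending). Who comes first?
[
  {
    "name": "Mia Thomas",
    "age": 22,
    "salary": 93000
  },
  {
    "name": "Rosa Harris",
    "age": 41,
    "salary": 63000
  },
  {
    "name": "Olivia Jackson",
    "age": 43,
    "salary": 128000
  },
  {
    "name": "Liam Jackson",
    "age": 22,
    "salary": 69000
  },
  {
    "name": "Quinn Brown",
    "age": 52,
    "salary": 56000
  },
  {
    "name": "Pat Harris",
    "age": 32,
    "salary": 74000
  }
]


Sort by: name (ascending)

Sorted order:
  1. Liam Jackson (name = Liam Jackson)
  2. Mia Thomas (name = Mia Thomas)
  3. Olivia Jackson (name = Olivia Jackson)
  4. Pat Harris (name = Pat Harris)
  5. Quinn Brown (name = Quinn Brown)
  6. Rosa Harris (name = Rosa Harris)

First: Liam Jackson

Liam Jackson


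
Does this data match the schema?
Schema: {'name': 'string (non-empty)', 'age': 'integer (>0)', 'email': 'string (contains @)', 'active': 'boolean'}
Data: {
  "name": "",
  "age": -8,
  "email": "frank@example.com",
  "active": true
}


Validating each field against schema:
  name: FAIL ("" is an empty string)
  age: FAIL (-8 is not > 0)
  email: OK (string with @)
  active: OK (boolean)

Result: INVALID (2 errors: name, age)

INVALID (2 errors: name, age)


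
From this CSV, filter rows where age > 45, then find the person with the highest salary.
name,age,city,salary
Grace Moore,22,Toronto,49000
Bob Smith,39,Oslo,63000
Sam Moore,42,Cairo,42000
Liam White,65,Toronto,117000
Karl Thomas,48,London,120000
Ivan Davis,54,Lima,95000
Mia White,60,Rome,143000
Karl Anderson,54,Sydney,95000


Filter: age > 45
Sort by: salary (descending)

Filtered records (5):
  Mia White, age 60, salary $143000
  Karl Thomas, age 48, salary $120000
  Liam White, age 65, salary $117000
  Ivan Davis, age 54, salary $95000
  Karl Anderson, age 54, salary $95000

Highest salary: Mia White ($143000)

Mia White


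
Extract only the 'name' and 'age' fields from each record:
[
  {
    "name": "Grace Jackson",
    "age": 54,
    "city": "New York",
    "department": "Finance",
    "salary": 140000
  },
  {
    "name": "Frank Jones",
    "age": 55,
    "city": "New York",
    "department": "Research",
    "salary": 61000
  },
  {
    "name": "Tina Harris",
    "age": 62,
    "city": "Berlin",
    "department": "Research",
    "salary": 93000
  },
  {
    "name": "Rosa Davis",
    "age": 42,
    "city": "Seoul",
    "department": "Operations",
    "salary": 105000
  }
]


Original: 4 records with fields: name, age, city, department, salary
Keep: ['name', 'age']
Drop: ['city', 'department', 'salary']
Result: 4 records, 2 fields each

[
  {
    "name": "Grace Jackson",
    "age": 54
  },
  {
    "name": "Frank Jones",
    "age": 55
  },
  {
    "name": "Tina Harris",
    "age": 62
  },
  {
    "name": "Rosa Davis",
    "age": 42
  }
]


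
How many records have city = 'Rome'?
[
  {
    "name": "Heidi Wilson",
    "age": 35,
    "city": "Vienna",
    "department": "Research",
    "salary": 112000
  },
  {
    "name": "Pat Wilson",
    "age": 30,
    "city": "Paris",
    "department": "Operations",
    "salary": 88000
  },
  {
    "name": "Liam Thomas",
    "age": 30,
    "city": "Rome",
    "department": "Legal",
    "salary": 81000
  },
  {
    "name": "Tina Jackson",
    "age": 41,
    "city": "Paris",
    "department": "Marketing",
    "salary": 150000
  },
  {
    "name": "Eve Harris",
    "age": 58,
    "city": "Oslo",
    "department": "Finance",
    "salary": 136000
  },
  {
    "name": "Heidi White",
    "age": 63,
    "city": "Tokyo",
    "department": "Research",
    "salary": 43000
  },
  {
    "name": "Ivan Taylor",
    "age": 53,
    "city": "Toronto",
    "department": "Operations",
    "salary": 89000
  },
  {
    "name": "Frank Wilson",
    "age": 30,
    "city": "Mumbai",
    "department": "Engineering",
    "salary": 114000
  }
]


Data: 8 records
Condition: city = 'Rome'

Checking each record:
  Heidi Wilson: Vienna
  Pat Wilson: Paris
  Liam Thomas: Rome MATCH
  Tina Jackson: Paris
  Eve Harris: Oslo
  Heidi White: Tokyo
  Ivan Taylor: Toronto
  Frank Wilson: Mumbai

Count: 1

1


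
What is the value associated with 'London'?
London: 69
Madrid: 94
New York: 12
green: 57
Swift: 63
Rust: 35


Looking up key 'London'
Value: 69

69


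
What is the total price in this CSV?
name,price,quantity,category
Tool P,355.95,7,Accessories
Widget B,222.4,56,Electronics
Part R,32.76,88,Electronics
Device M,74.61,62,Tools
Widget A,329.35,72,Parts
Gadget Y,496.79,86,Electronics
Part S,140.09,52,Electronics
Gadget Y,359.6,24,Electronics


Computing total price:
Values: [355.95, 222.4, 32.76, 74.61, 329.35, 496.79, 140.09, 359.6]
Sum = 2011.55

2011.55


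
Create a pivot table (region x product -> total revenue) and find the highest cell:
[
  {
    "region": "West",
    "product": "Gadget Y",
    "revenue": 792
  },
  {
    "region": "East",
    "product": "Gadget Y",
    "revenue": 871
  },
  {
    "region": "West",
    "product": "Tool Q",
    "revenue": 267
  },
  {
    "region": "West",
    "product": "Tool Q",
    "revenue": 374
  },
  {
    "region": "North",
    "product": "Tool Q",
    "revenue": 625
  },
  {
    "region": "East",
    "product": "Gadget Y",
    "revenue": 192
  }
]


Pivot: region (rows) x product (columns) -> total revenue

     Gadget Y      Tool Q      
East          1063             0  
North            0           625  
West           792           641  

Highest: East / Gadget Y = $1063

East / Gadget Y = $1063


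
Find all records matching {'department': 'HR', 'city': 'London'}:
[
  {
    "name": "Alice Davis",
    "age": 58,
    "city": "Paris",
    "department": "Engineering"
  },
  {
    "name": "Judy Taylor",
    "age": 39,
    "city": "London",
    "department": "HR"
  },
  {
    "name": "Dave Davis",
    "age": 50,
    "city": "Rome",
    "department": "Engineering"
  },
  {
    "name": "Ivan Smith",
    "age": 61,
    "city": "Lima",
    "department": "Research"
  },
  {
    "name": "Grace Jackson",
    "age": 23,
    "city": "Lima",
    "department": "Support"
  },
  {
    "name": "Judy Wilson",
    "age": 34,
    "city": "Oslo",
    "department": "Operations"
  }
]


Search criteria: {'department': 'HR', 'city': 'London'}

Checking 6 records:
  Alice Davis: {department: Engineering, city: Paris}
  Judy Taylor: {department: HR, city: London} <-- MATCH
  Dave Davis: {department: Engineering, city: Rome}
  Ivan Smith: {department: Research, city: Lima}
  Grace Jackson: {department: Support, city: Lima}
  Judy Wilson: {department: Operations, city: Oslo}

Matches: ["Judy Taylor"]

["Judy Taylor"]


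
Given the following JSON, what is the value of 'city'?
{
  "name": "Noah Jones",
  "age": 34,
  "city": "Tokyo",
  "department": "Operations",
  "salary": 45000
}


Looking up field 'city'
Value: Tokyo

Tokyo


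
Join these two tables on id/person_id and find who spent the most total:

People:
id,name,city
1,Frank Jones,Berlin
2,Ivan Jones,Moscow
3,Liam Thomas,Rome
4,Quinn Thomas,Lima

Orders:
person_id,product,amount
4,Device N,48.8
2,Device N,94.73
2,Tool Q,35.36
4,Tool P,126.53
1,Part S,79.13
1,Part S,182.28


Join on: people.id = orders.person_id

Joined rows:
  Quinn Thomas (Lima) bought Device N for $48.8
  Ivan Jones (Moscow) bought Device N for $94.73
  Ivan Jones (Moscow) bought Tool Q for $35.36
  Quinn Thomas (Lima) bought Tool P for $126.53
  Frank Jones (Berlin) bought Part S for $79.13
  Frank Jones (Berlin) bought Part S for $182.28

Total per person:
  Frank Jones: $261.41
  Quinn Thomas: $175.33
  Ivan Jones: $130.09

Top spender: Frank Jones ($261.41)

Frank Jones ($261.41)


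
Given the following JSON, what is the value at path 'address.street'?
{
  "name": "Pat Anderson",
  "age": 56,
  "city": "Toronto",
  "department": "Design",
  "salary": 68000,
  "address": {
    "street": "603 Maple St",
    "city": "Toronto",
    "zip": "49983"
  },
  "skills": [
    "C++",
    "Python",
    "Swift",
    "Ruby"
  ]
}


Query: address.street
Path: address -> street
Value: 603 Maple St

603 Maple St


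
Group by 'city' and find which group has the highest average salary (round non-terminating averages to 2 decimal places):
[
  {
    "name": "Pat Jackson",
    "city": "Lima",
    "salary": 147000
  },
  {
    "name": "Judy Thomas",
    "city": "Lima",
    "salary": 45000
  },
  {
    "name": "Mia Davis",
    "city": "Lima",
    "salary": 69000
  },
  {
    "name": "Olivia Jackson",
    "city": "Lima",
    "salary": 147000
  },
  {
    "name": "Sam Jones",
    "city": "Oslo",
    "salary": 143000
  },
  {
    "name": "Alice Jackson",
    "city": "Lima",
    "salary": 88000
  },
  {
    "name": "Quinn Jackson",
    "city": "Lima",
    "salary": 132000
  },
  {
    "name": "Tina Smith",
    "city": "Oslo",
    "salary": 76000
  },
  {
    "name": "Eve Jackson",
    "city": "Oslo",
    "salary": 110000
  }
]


Group by: city

Groups:
  Lima: 6 people, avg salary = 628000/6 ≈ $104666.67
  Oslo: 3 people, avg salary = 329000/3 ≈ $109666.67

Highest average salary: Oslo (≈$109666.67)

Oslo (≈$109666.67)


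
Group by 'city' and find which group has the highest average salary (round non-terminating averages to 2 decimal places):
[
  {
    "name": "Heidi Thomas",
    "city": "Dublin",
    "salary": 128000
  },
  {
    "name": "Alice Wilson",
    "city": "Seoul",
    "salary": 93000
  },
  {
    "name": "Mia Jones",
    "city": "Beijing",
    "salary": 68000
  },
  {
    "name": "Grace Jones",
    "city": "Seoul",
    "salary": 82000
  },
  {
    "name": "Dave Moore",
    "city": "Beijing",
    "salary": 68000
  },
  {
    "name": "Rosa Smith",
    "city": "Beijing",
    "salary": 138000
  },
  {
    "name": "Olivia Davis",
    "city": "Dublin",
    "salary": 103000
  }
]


Group by: city

Groups:
  Beijing: 3 people, avg salary = 274000/3 ≈ $91333.33
  Dublin: 2 people, avg salary = 231000/2 = $115500
  Seoul: 2 people, avg salary = 175000/2 = $87500

Highest average salary: Dublin ($115500)

Dublin ($115500)


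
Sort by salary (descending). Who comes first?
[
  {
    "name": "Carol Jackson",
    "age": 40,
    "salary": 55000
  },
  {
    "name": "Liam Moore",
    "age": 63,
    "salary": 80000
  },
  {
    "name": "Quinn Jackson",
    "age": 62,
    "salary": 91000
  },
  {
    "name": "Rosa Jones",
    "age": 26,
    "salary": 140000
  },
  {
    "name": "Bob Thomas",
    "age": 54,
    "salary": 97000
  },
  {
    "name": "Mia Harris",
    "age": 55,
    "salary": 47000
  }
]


Sort by: salary (descending)

Sorted order:
  1. Rosa Jones (salary = 140000)
  2. Bob Thomas (salary = 97000)
  3. Quinn Jackson (salary = 91000)
  4. Liam Moore (salary = 80000)
  5. Carol Jackson (salary = 55000)
  6. Mia Harris (salary = 47000)

First: Rosa Jones

Rosa Jones


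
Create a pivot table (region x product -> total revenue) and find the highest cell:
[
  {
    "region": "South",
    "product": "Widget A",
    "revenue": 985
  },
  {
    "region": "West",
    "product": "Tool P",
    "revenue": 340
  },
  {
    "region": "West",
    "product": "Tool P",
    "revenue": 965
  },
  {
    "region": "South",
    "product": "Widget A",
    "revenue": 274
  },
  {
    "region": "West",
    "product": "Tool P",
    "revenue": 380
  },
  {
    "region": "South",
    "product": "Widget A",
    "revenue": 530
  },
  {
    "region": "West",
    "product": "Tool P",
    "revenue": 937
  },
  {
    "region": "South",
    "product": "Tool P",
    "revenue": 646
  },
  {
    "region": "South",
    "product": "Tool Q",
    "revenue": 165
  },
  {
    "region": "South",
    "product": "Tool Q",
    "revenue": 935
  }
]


Pivot: region (rows) x product (columns) -> total revenue

     Tool P        Tool Q        Widget A    
South          646          1100          1789  
West          2622             0             0  

Highest: West / Tool P = $2622

West / Tool P = $2622


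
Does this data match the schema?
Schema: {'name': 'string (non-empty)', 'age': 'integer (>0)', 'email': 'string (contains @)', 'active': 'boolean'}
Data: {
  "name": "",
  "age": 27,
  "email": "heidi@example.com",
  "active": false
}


Validating each field against schema:
  name: FAIL ("" is an empty string)
  age: OK (positive integer)
  email: OK (string with @)
  active: OK (boolean)

Result: INVALID (1 error: name)

INVALID (1 error: name)


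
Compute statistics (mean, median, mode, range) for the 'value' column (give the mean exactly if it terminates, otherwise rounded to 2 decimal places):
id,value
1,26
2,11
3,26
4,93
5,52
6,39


Data: [26, 11, 26, 93, 52, 39]
Count: 6
Sum: 247
Mean: 247/6 ≈ 41.17 (rounded to 2 decimal places)
Sorted: [11, 26, 26, 39, 52, 93]
Median: 32.5
Mode: 26 (2 times)
Range: 93 - 11 = 82
Min: 11, Max: 93

mean≈41.17, median=32.5, mode=26, range=82


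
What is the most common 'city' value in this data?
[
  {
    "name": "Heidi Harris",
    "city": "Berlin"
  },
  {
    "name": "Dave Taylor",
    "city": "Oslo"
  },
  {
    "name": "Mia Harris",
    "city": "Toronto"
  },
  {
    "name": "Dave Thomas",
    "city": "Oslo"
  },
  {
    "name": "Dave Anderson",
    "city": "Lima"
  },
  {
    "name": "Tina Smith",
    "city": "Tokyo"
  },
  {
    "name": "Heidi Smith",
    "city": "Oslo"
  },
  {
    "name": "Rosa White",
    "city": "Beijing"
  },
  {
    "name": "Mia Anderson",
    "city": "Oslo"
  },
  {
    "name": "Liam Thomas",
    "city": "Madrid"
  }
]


Counting 'city' values across 10 records:

  Oslo: 4 ####
  Berlin: 1 #
  Toronto: 1 #
  Lima: 1 #
  Tokyo: 1 #
  Beijing: 1 #
  Madrid: 1 #

Most common: Oslo (4 times)

Oslo (4 times)


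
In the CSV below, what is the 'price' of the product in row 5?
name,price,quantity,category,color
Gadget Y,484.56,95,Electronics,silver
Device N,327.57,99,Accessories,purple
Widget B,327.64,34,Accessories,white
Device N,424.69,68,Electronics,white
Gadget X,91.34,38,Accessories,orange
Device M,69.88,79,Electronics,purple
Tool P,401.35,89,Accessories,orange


Query: Row 5 ('Gadget X'), column 'price'
Value: 91.34

91.34


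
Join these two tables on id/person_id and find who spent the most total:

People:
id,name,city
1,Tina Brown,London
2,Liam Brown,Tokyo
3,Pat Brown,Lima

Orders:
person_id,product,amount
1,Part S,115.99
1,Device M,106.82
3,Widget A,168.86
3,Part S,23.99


Join on: people.id = orders.person_id

Joined rows:
  Tina Brown (London) bought Part S for $115.99
  Tina Brown (London) bought Device M for $106.82
  Pat Brown (Lima) bought Widget A for $168.86
  Pat Brown (Lima) bought Part S for $23.99

Total per person:
  Tina Brown: $222.81
  Pat Brown: $192.85

Top spender: Tina Brown ($222.81)

Tina Brown ($222.81)


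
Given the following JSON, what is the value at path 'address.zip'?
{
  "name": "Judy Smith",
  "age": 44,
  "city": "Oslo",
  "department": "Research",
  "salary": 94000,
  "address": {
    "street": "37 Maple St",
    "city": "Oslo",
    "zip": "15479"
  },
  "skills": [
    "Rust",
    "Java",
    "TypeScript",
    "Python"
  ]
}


Query: address.zip
Path: address -> zip
Value: 15479

15479


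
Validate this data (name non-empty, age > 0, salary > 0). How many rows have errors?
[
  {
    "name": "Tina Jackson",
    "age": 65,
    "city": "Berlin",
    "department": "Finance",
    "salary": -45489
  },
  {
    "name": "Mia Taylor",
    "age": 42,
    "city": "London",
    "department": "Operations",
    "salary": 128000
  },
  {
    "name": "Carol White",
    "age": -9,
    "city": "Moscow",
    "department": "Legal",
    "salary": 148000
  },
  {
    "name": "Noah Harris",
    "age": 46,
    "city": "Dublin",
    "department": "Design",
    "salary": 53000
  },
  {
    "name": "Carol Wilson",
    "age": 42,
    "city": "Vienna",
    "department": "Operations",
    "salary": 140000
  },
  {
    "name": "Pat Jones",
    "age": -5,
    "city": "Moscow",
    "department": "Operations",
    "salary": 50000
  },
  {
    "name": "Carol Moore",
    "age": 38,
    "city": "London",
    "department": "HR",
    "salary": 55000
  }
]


Validating 7 records:
Rules: name non-empty, age > 0, salary > 0

  Row 1 (Tina Jackson): negative salary: -45489
  Row 2 (Mia Taylor): OK
  Row 3 (Carol White): negative age: -9
  Row 4 (Noah Harris): OK
  Row 5 (Carol Wilson): OK
  Row 6 (Pat Jones): negative age: -5
  Row 7 (Carol Moore): OK

Total errors: 3

3 errors


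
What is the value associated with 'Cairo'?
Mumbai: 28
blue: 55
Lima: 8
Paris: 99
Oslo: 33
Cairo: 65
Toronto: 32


Looking up key 'Cairo'
Value: 65

65


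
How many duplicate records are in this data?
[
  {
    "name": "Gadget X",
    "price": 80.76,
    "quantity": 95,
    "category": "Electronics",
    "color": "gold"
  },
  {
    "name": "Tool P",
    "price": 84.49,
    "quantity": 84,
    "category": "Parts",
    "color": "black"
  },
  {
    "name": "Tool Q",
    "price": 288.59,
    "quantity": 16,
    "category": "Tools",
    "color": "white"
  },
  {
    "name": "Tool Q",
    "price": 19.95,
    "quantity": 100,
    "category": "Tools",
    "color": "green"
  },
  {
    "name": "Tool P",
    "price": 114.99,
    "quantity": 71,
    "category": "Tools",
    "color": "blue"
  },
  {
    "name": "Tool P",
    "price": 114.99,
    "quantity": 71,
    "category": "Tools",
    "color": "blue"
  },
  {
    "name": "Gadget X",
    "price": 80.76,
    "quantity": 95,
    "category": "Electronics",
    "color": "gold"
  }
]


Checking 7 records for duplicates:

  Row 1: Gadget X ($80.76, qty 95)
  Row 2: Tool P ($84.49, qty 84)
  Row 3: Tool Q ($288.59, qty 16)
  Row 4: Tool Q ($19.95, qty 100)
  Row 5: Tool P ($114.99, qty 71)
  Row 6: Tool P ($114.99, qty 71) <-- DUPLICATE
  Row 7: Gadget X ($80.76, qty 95) <-- DUPLICATE

Duplicates found: 2
Unique records: 5

2 duplicates, 5 unique


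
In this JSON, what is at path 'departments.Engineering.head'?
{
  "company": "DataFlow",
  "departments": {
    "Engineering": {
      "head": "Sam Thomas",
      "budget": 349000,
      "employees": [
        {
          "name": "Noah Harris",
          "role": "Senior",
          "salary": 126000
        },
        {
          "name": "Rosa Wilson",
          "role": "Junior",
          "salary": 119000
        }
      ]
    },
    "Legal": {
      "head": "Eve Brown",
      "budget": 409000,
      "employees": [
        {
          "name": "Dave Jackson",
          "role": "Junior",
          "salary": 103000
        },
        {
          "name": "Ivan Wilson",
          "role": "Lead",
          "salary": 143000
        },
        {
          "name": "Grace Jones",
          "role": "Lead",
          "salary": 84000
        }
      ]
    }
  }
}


Path: departments.Engineering.head

Navigate:
  -> departments
  -> Engineering
  -> head = 'Sam Thomas'

Sam Thomas


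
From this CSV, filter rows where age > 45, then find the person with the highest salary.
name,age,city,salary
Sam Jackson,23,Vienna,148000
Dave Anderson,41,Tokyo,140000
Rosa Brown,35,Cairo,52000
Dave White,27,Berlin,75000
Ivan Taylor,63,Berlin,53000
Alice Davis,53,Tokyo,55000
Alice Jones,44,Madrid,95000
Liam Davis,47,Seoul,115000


Filter: age > 45
Sort by: salary (descending)

Filtered records (3):
  Liam Davis, age 47, salary $115000
  Alice Davis, age 53, salary $55000
  Ivan Taylor, age 63, salary $53000

Highest salary: Liam Davis ($115000)

Liam Davis


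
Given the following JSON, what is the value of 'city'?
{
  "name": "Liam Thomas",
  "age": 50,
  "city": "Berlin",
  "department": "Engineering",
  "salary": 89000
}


Looking up field 'city'
Value: Berlin

Berlin


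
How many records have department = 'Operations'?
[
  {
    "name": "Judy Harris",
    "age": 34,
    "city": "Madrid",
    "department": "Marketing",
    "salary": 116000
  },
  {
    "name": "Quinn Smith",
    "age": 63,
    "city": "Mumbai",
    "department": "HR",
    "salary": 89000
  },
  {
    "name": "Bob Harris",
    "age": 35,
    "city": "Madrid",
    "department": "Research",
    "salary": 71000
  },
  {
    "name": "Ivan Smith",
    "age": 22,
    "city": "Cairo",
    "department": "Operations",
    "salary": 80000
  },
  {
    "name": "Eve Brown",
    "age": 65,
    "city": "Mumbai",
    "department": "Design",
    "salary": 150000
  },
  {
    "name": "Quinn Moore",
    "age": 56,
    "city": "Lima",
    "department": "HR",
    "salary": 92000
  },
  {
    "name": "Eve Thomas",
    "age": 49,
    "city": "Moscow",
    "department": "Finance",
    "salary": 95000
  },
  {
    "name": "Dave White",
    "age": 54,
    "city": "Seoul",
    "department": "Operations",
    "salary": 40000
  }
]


Data: 8 records
Condition: department = 'Operations'

Checking each record:
  Judy Harris: Marketing
  Quinn Smith: HR
  Bob Harris: Research
  Ivan Smith: Operations MATCH
  Eve Brown: Design
  Quinn Moore: HR
  Eve Thomas: Finance
  Dave White: Operations MATCH

Count: 2

2


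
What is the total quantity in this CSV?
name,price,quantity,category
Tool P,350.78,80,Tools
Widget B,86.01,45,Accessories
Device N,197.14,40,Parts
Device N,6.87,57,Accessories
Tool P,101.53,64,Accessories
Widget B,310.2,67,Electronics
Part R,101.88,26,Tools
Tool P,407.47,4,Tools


Computing total quantity:
Values: [80, 45, 40, 57, 64, 67, 26, 4]
Sum = 383

383


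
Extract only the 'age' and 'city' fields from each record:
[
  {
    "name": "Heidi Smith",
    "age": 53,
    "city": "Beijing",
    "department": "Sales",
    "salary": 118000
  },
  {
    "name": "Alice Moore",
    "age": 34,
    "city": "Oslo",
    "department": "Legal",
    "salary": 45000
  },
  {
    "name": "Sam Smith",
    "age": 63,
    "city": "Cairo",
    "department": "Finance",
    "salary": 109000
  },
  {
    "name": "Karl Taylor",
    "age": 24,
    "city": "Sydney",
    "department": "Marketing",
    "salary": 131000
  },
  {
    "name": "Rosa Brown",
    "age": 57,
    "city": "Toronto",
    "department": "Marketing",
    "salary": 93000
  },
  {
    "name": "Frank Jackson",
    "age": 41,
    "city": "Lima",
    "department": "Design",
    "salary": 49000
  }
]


Original: 6 records with fields: name, age, city, department, salary
Keep: ['age', 'city']
Drop: ['name', 'department', 'salary']
Result: 6 records, 2 fields each

[
  {
    "age": 53,
    "city": "Beijing"
  },
  {
    "age": 34,
    "city": "Oslo"
  },
  {
    "age": 63,
    "city": "Cairo"
  },
  {
    "age": 24,
    "city": "Sydney"
  },
  {
    "age": 57,
    "city": "Toronto"
  },
  {
    "age": 41,
    "city": "Lima"
  }
]


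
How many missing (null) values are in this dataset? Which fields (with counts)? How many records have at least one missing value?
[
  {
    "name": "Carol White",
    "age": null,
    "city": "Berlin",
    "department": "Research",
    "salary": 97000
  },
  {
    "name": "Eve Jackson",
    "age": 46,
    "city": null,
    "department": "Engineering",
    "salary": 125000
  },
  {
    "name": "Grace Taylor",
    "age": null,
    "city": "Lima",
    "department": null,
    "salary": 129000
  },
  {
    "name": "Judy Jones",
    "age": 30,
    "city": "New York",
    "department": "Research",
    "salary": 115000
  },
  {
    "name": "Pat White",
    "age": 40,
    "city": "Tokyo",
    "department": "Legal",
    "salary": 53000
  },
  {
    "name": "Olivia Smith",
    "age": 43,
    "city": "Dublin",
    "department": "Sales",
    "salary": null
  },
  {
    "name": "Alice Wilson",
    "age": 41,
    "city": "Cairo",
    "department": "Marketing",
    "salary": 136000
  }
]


Checking for missing (null) values in 7 records:

  Carol White: age
  Eve Jackson: city
  Grace Taylor: age, department
  Judy Jones: complete
  Pat White: complete
  Olivia Smith: salary
  Alice Wilson: complete

Per field:
  name: 0 missing
  age: 2 missing
  city: 1 missing
  department: 1 missing
  salary: 1 missing

Total missing values: 5
Records with any missing: 4

5 missing values (age: 2, city: 1, department: 1, salary: 1); 4 incomplete records


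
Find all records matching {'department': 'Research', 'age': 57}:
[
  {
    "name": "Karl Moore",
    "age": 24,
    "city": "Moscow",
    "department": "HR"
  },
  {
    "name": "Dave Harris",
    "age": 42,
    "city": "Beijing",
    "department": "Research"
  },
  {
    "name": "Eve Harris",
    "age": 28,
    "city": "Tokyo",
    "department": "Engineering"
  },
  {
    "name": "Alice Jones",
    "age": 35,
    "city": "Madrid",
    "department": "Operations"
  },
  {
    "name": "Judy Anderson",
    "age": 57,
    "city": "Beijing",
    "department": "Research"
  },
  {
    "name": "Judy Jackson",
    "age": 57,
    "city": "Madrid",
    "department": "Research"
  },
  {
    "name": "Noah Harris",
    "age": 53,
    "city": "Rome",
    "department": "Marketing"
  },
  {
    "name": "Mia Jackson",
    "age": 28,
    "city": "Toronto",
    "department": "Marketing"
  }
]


Search criteria: {'department': 'Research', 'age': 57}

Checking 8 records:
  Karl Moore: {department: HR, age: 24}
  Dave Harris: {department: Research, age: 42}
  Eve Harris: {department: Engineering, age: 28}
  Alice Jones: {department: Operations, age: 35}
  Judy Anderson: {department: Research, age: 57} <-- MATCH
  Judy Jackson: {department: Research, age: 57} <-- MATCH
  Noah Harris: {department: Marketing, age: 53}
  Mia Jackson: {department: Marketing, age: 28}

Matches: ["Judy Anderson", "Judy Jackson"]

["Judy Anderson", "Judy Jackson"]


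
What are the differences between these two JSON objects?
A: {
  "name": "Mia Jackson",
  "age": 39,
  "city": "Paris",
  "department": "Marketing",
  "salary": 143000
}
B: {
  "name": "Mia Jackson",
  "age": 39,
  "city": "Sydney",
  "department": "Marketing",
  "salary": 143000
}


Comparing each field (in key order):
  name: same
  age: same
  city: DIFFERENT
  department: same
  salary: same
Differences:
  city: Paris -> Sydney

1 field(s) changed

1 change: city


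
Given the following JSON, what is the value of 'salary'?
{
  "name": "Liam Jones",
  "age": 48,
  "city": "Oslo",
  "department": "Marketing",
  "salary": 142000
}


Looking up field 'salary'
Value: 142000

142000


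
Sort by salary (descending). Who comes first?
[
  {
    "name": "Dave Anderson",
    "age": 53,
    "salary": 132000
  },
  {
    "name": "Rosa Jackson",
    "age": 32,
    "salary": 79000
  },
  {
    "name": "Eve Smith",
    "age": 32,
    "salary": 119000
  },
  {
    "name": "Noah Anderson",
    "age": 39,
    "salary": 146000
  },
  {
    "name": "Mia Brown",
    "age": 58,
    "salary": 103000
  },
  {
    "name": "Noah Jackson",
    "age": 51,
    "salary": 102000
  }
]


Sort by: salary (descending)

Sorted order:
  1. Noah Anderson (salary = 146000)
  2. Dave Anderson (salary = 132000)
  3. Eve Smith (salary = 119000)
  4. Mia Brown (salary = 103000)
  5. Noah Jackson (salary = 102000)
  6. Rosa Jackson (salary = 79000)

First: Noah Anderson

Noah Anderson


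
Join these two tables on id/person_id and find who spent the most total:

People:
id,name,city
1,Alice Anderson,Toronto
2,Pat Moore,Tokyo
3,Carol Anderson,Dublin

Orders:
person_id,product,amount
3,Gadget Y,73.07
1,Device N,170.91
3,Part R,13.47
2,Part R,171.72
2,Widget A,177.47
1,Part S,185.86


Join on: people.id = orders.person_id

Joined rows:
  Carol Anderson (Dublin) bought Gadget Y for $73.07
  Alice Anderson (Toronto) bought Device N for $170.91
  Carol Anderson (Dublin) bought Part R for $13.47
  Pat Moore (Tokyo) bought Part R for $171.72
  Pat Moore (Tokyo) bought Widget A for $177.47
  Alice Anderson (Toronto) bought Part S for $185.86

Total per person:
  Alice Anderson: $356.77
  Pat Moore: $349.19
  Carol Anderson: $86.54

Top spender: Alice Anderson ($356.77)

Alice Anderson ($356.77)


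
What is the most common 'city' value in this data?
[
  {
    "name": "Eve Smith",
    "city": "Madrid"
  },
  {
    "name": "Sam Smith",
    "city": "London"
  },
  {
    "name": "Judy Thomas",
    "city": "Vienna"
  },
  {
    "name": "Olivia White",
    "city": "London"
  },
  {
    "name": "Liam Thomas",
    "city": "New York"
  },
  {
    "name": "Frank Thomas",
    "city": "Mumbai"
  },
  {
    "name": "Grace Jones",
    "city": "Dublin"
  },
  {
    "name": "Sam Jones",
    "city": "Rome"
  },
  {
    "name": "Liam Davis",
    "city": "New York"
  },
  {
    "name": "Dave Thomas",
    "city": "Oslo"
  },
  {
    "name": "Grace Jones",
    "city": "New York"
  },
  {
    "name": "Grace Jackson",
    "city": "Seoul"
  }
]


Counting 'city' values across 12 records:

  New York: 3 ###
  London: 2 ##
  Madrid: 1 #
  Vienna: 1 #
  Mumbai: 1 #
  Dublin: 1 #
  Rome: 1 #
  Oslo: 1 #
  Seoul: 1 #

Most common: New York (3 times)

New York (3 times)


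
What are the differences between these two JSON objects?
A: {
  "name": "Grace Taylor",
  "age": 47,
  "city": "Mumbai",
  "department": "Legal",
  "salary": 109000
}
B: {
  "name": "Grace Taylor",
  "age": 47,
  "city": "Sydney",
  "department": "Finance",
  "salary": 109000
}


Comparing each field (in key order):
  name: same
  age: same
  city: DIFFERENT
  department: DIFFERENT
  salary: same
Differences:
  city: Mumbai -> Sydney
  department: Legal -> Finance

2 field(s) changed

2 changes: city, department


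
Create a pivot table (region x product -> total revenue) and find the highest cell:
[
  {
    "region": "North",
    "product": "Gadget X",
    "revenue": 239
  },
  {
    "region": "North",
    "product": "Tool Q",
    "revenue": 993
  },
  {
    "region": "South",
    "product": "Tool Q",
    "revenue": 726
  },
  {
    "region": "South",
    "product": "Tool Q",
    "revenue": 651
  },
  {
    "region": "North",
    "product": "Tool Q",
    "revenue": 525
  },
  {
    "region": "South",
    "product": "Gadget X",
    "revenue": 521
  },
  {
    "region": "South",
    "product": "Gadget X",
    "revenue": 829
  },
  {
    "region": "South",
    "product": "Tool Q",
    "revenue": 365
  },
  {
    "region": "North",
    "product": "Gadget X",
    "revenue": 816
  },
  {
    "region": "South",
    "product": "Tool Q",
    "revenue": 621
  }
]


Pivot: region (rows) x product (columns) -> total revenue

     Gadget X      Tool Q      
North         1055          1518  
South         1350          2363  

Highest: South / Tool Q = $2363

South / Tool Q = $2363


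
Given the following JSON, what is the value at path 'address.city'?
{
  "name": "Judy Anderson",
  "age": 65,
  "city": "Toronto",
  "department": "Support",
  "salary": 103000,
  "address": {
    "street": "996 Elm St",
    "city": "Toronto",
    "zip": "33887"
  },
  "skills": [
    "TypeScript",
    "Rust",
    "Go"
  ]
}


Query: address.city
Path: address -> city
Value: Toronto

Toronto


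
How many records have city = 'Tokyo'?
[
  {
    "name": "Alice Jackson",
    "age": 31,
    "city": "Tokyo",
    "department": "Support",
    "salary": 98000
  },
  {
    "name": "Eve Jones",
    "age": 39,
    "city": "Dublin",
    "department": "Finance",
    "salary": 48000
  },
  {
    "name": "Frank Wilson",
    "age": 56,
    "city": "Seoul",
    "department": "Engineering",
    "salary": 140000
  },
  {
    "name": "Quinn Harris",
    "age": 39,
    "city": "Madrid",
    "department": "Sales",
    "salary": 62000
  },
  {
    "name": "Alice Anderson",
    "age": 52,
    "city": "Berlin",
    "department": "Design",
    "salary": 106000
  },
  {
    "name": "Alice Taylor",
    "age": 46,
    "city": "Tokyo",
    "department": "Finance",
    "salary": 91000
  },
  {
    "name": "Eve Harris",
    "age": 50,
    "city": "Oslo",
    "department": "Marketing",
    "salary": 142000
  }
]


Data: 7 records
Condition: city = 'Tokyo'

Checking each record:
  Alice Jackson: Tokyo MATCH
  Eve Jones: Dublin
  Frank Wilson: Seoul
  Quinn Harris: Madrid
  Alice Anderson: Berlin
  Alice Taylor: Tokyo MATCH
  Eve Harris: Oslo

Count: 2

2


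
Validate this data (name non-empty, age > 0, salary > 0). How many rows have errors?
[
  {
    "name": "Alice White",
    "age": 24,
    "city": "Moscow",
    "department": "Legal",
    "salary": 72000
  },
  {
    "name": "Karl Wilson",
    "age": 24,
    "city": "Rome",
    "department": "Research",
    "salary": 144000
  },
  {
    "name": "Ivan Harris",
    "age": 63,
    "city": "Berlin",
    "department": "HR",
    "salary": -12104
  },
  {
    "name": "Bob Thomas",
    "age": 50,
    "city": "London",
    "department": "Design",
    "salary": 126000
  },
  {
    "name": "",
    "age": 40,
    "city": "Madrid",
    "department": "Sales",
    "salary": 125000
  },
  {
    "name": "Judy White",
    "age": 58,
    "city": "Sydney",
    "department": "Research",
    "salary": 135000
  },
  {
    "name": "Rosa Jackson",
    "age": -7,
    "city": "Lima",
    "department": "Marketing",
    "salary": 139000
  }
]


Validating 7 records:
Rules: name non-empty, age > 0, salary > 0

  Row 1 (Alice White): OK
  Row 2 (Karl Wilson): OK
  Row 3 (Ivan Harris): negative salary: -12104
  Row 4 (Bob Thomas): OK
  Row 5 (???): empty name
  Row 6 (Judy White): OK
  Row 7 (Rosa Jackson): negative age: -7

Total errors: 3

3 errors


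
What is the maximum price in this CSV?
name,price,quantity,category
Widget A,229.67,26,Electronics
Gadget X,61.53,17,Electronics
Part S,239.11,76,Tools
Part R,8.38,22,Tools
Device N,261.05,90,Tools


Computing maximum price:
Values: [229.67, 61.53, 239.11, 8.38, 261.05]
Max = 261.05

261.05


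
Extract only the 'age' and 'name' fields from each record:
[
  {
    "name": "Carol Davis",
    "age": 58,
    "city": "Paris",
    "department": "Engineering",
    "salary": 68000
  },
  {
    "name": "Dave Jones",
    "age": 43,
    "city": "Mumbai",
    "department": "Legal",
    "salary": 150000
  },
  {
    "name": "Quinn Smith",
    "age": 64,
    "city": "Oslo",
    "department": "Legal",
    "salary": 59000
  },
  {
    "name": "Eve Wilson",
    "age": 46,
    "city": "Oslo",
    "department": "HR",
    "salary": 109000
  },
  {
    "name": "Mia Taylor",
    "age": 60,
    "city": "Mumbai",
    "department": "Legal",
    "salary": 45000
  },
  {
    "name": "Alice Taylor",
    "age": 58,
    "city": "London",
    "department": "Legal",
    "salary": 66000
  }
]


Original: 6 records with fields: name, age, city, department, salary
Keep: ['age', 'name']
Drop: ['city', 'department', 'salary']
Result: 6 records, 2 fields each

[
  {
    "age": 58,
    "name": "Carol Davis"
  },
  {
    "age": 43,
    "name": "Dave Jones"
  },
  {
    "age": 64,
    "name": "Quinn Smith"
  },
  {
    "age": 46,
    "name": "Eve Wilson"
  },
  {
    "age": 60,
    "name": "Mia Taylor"
  },
  {
    "age": 58,
    "name": "Alice Taylor"
  }
]
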